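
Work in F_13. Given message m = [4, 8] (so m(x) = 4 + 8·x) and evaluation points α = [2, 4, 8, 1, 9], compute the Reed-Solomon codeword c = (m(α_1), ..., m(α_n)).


c = [7, 10, 3, 12, 11]

Message polynomial: m(x) = 4 + 8·x (mod 13).
For each evaluation point α_i, compute m(α_i) mod 13:
  α_1 = 2: Horner steps 8 → 7, so m(2) = 7.
  α_2 = 4: Horner steps 8 → 10, so m(4) = 10.
  α_3 = 8: Horner steps 8 → 3, so m(8) = 3.
  α_4 = 1: Horner steps 8 → 12, so m(1) = 12.
  α_5 = 9: Horner steps 8 → 11, so m(9) = 11.
Codeword c = [7, 10, 3, 12, 11] ∈ F_13^5.


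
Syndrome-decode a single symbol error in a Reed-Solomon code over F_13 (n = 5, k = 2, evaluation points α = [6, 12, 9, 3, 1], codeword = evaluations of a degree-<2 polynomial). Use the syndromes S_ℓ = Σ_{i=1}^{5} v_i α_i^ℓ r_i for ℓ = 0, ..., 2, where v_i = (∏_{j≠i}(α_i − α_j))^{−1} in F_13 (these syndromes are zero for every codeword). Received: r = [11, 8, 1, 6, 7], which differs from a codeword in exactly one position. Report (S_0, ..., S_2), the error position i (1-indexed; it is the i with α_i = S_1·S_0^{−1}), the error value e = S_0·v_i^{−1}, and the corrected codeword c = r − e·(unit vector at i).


S = (5, 6, 2), error at position 3, error magnitude e = 11, c = [11, 8, 3, 6, 7].

Step 1: column multipliers v_i = (∏_{j≠i}(α_i − α_j))^{−1} mod 13.
  i = 1 (α = 6): (6−12)(6−9)(6−3)(6−1) = (−6)·(−3)·3·5 = 270 ≡ 10, so v_1 = 10^{−1} = 4 (mod 13).
  i = 2 (α = 12): (12−6)(12−9)(12−3)(12−1) = 6·3·9·11 = 1782 ≡ 1, so v_2 = 1^{−1} = 1 (mod 13).
  i = 3 (α = 9): (9−6)(9−12)(9−3)(9−1) = 3·(−3)·6·8 = −432 ≡ 10, so v_3 = 10^{−1} = 4 (mod 13).
  i = 4 (α = 3): (3−6)(3−12)(3−9)(3−1) = (−3)·(−9)·(−6)·2 = −324 ≡ 1, so v_4 = 1^{−1} = 1 (mod 13).
  i = 5 (α = 1): (1−6)(1−12)(1−9)(1−3) = (−5)·(−11)·(−8)·(−2) = 880 ≡ 9, so v_5 = 9^{−1} = 3 (mod 13).
  v = [4, 1, 4, 1, 3].
Step 2: syndromes of r = [11, 8, 1, 6, 7] (all sums mod 13).
  S_0 = Σ v_i r_i = 4·11 + 1·8 + 4·1 + 1·6 + 3·7 = 83 ≡ 5.
  S_1 = Σ v_i α_i r_i = 4·6·11 + 1·12·8 + 4·9·1 + 1·3·6 + 3·1·7 = 435 ≡ 6.
  α_i^2 mod 13 = [10, 1, 3, 9, 1].
  S_2 = Σ v_i α_i^2 r_i = 4·10·11 + 1·1·8 + 4·3·1 + 1·9·6 + 3·1·7 = 535 ≡ 2.
  S = (5, 6, 2) ≠ 0, so r is not a codeword (an error is present).
Step 3: locate the error. For a single error e at position i, S_ℓ = v_i·e·α_i^ℓ, so α_err = S_1/S_0.
  S_0^{−1} = 5^{−1} = 8 (mod 13), so α_err = 6·8 = 48 ≡ 9 = α_3. Error position i = 3.
  Consistency check: S_2/S_1 = 2·11 = 22 ≡ 9 = α_err ✓ (single-error assumption holds).
Step 4: error magnitude e = S_0/v_3 = S_0·∏_{j≠3}(α_3 − α_j) = 5·10 = 50 ≡ 11 (mod 13).
Step 5: correct position 3: c_3 = r_3 − e = 1 − 11 ≡ 3 (mod 13). Hence c = [11, 8, 3, 6, 7].
  Check: interpolating c through the α_i gives m(x) = 1 + 6·x (degree < 2) with m(α_i) = c_i for every i, so c is indeed a codeword.


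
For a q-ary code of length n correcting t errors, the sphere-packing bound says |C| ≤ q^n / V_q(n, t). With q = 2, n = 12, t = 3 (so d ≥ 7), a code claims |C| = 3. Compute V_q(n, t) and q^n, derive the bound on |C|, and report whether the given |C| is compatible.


V_q(n, t) = 299, q^n = 4096, Hamming bound = 13, |C| = 3 ≤ bound (satisfied).

Step 1: Compute V_q(n, t) = Σ_{j=0}^3 C(n, j) (q−1)^j.
  j = 0: C(12,0)·(1)^0 = 1·1 = 1.
  j = 1: C(12,1)·(1)^1 = 12·1 = 12.
  j = 2: C(12,2)·(1)^2 = 66·1 = 66.
  j = 3: C(12,3)·(1)^3 = 220·1 = 220.
  V_q(n, t) = 1 + 12 + 66 + 220 = 299.
Step 2: q^n = 2^12 = 4096.
Step 3: Hamming bound ⌊q^n / V_q(n,t)⌋ = ⌊4096/299⌋ = 13.
Step 4: Compare |C| = 3 to 13: satisfied.
The claimed |C| lies below the Hamming bound.


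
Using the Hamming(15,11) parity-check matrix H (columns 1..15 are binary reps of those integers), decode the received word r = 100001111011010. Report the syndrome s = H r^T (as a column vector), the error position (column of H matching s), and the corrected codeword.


s = (1, 0, 0, 0)^T, error position = 8, corrected codeword c = 100001101011010

Compute s = H r^T mod 2 one row at a time:
  s_1 = 1 + 1 + 0 + 1 + 1 + 0 + 1 + 0 = 5 ≡ 1 (mod 2).
  s_2 = 0 + 0 + 1 + 1 + 1 + 0 + 1 + 0 = 4 ≡ 0 (mod 2).
  s_3 = 0 + 0 + 1 + 1 + 0 + 1 + 1 + 0 = 4 ≡ 0 (mod 2).
  s_4 = 1 + 0 + 0 + 1 + 1 + 1 + 0 + 0 = 4 ≡ 0 (mod 2).
s = (1, 0, 0, 0)^T — this equals column 8 of H (binary 1000), so error is at position 8.
Correct: flip bit 8 of r = 100001111011010 to get c = 100001101011010.


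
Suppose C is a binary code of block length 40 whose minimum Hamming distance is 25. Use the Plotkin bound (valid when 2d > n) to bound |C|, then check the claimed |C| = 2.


Plotkin bound M ≤ 4; given |C| = 2 ≤ bound (satisfied).

Check applicability: 2d = 50, n = 40.
2d − n = 10 > 0, so Plotkin applies.
Compute d/(2d−n) = 25/10 ≈ 2.5000.
⌊d/(2d−n)⌋ = 2.
Plotkin bound: M ≤ 2·2 = 4.
Given |C| = 2, check: satisfied.
This |C| is below the Plotkin bound.


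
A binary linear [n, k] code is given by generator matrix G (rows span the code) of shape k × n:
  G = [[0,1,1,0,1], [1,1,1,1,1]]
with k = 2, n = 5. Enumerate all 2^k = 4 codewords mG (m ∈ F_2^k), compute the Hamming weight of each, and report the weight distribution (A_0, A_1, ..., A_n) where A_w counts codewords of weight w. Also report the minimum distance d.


Weight distribution: A_0 = 1, A_2 = 1, A_3 = 1, A_5 = 1. Minimum distance d = 2.

Enumerate all 2^2 = 4 messages m ∈ F_2^2.
For each, compute codeword c = mG in F_2^5, then tally its weight.
  m = 00 → c = 00000, weight = 0.
  m = 10 → c = 01101, weight = 3.
  m = 01 → c = 11111, weight = 5.
  m = 11 → c = 10010, weight = 2.
Tally weights:
  weight 0: 1 codewords.
  weight 2: 1 codewords.
  weight 3: 1 codewords.
  weight 5: 1 codewords.
Minimum distance d = smallest w > 0 with A_w > 0 = 2.
Sanity: Σ A_w = 4 = 2^2 = 4 ✓.


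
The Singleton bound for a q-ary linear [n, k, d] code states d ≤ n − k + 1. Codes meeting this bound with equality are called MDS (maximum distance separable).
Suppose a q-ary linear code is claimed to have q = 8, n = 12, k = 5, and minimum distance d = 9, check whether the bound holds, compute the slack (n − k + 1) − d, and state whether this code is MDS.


Singleton RHS = n − k + 1 = 8, slack = -1, bound violated (no such code; not MDS).

Singleton bound: d ≤ n − k + 1.
Here n = 12, k = 5, so n − k + 1 = 8.
Given d = 9, check d ≤ 8: NO.
Slack = (n − k + 1) − d = -1.
The slack is negative: d = 9 exceeds n − k + 1 = 8 by 1, so the Singleton bound is violated and no linear [12, 5, 9]_8 code can exist. In particular it is not MDS (MDS requires d = n − k + 1 exactly).
Description: the claimed parameters are [12, 5, 9]_8; such a code would be impossible (violates the Singleton bound).


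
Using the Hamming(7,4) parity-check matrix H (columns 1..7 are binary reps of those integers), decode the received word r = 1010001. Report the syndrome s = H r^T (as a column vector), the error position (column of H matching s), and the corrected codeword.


s = (1, 0, 1)^T, error position = 5, corrected codeword c = 1010101

Compute s = H r^T mod 2 one row at a time:
  s_1 = 0 + 0 + 0 + 1 = 1 ≡ 1 (mod 2).
  s_2 = 0 + 1 + 0 + 1 = 2 ≡ 0 (mod 2).
  s_3 = 1 + 1 + 0 + 1 = 3 ≡ 1 (mod 2).
s = (1, 0, 1)^T — this equals column 5 of H (binary 101), so error is at position 5.
Correct: flip bit 5 of r = 1010001 to get c = 1010101.


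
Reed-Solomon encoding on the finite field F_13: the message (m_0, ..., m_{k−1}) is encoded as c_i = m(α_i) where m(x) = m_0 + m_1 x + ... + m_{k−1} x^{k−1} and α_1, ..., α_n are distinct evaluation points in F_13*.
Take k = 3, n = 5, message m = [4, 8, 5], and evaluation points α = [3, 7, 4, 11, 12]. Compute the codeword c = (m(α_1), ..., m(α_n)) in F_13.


c = [8, 6, 12, 8, 1]

Message polynomial: m(x) = 4 + 8·x + 5·x^2 (mod 13).
For each evaluation point α_i, compute m(α_i) mod 13:
  α_1 = 3: Horner steps 5 → 10 → 8, so m(3) = 8.
  α_2 = 7: Horner steps 5 → 4 → 6, so m(7) = 6.
  α_3 = 4: Horner steps 5 → 2 → 12, so m(4) = 12.
  α_4 = 11: Horner steps 5 → 11 → 8, so m(11) = 8.
  α_5 = 12: Horner steps 5 → 3 → 1, so m(12) = 1.
Codeword c = [8, 6, 12, 8, 1] ∈ F_13^5.


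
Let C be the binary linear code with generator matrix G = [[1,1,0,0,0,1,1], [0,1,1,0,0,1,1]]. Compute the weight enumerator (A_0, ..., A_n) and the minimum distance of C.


Weight distribution: A_0 = 1, A_2 = 1, A_4 = 2. Minimum distance d = 2.

Enumerate all 2^2 = 4 messages m ∈ F_2^2.
For each, compute codeword c = mG in F_2^7, then tally its weight.
  m = 00 → c = 0000000, weight = 0.
  m = 10 → c = 1100011, weight = 4.
  m = 01 → c = 0110011, weight = 4.
  m = 11 → c = 1010000, weight = 2.
Tally weights:
  weight 0: 1 codewords.
  weight 2: 1 codewords.
  weight 4: 2 codewords.
Minimum distance d = smallest w > 0 with A_w > 0 = 2.
Sanity: Σ A_w = 4 = 2^2 = 4 ✓.


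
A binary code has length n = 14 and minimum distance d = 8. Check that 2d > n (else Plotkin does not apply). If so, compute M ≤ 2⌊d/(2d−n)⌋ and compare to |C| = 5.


Plotkin bound M ≤ 8; given |C| = 5 ≤ bound (satisfied).

Check applicability: 2d = 16, n = 14.
2d − n = 2 > 0, so Plotkin applies.
Compute d/(2d−n) = 8/2 ≈ 4.0000.
⌊d/(2d−n)⌋ = 4.
Plotkin bound: M ≤ 2·4 = 8.
Given |C| = 5, check: satisfied.
This |C| is below the Plotkin bound.


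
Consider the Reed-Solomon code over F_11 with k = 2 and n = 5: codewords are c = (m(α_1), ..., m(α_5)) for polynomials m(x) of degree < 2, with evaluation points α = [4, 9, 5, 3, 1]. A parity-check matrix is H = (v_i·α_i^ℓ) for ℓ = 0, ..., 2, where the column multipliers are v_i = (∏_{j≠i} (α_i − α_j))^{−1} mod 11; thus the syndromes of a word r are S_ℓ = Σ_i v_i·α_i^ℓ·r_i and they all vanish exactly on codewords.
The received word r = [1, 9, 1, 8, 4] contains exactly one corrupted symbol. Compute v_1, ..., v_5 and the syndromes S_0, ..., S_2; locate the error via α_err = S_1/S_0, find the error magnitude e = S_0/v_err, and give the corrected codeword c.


S = (6, 2, 8), error at position 1, error magnitude e = 2, c = [10, 9, 1, 8, 4].

Step 1: column multipliers v_i = (∏_{j≠i}(α_i − α_j))^{−1} mod 11.
  i = 1 (α = 4): (4−9)(4−5)(4−3)(4−1) = (−5)·(−1)·1·3 = 15 ≡ 4, so v_1 = 4^{−1} = 3 (mod 11).
  i = 2 (α = 9): (9−4)(9−5)(9−3)(9−1) = 5·4·6·8 = 960 ≡ 3, so v_2 = 3^{−1} = 4 (mod 11).
  i = 3 (α = 5): (5−4)(5−9)(5−3)(5−1) = 1·(−4)·2·4 = −32 ≡ 1, so v_3 = 1^{−1} = 1 (mod 11).
  i = 4 (α = 3): (3−4)(3−9)(3−5)(3−1) = (−1)·(−6)·(−2)·2 = −24 ≡ 9, so v_4 = 9^{−1} = 5 (mod 11).
  i = 5 (α = 1): (1−4)(1−9)(1−5)(1−3) = (−3)·(−8)·(−4)·(−2) = 192 ≡ 5, so v_5 = 5^{−1} = 9 (mod 11).
  v = [3, 4, 1, 5, 9].
Step 2: syndromes of r = [1, 9, 1, 8, 4] (all sums mod 11).
  S_0 = Σ v_i r_i = 3·1 + 4·9 + 1·1 + 5·8 + 9·4 = 116 ≡ 6.
  S_1 = Σ v_i α_i r_i = 3·4·1 + 4·9·9 + 1·5·1 + 5·3·8 + 9·1·4 = 497 ≡ 2.
  α_i^2 mod 11 = [5, 4, 3, 9, 1].
  S_2 = Σ v_i α_i^2 r_i = 3·5·1 + 4·4·9 + 1·3·1 + 5·9·8 + 9·1·4 = 558 ≡ 8.
  S = (6, 2, 8) ≠ 0, so r is not a codeword (an error is present).
Step 3: locate the error. For a single error e at position i, S_ℓ = v_i·e·α_i^ℓ, so α_err = S_1/S_0.
  S_0^{−1} = 6^{−1} = 2 (mod 11), so α_err = 2·2 = 4 ≡ 4 = α_1. Error position i = 1.
  Consistency check: S_2/S_1 = 8·6 = 48 ≡ 4 = α_err ✓ (single-error assumption holds).
Step 4: error magnitude e = S_0/v_1 = S_0·∏_{j≠1}(α_1 − α_j) = 6·4 = 24 ≡ 2 (mod 11).
Step 5: correct position 1: c_1 = r_1 − e = 1 − 2 ≡ 10 (mod 11). Hence c = [10, 9, 1, 8, 4].
  Check: interpolating c through the α_i gives m(x) = 2 + 2·x (degree < 2) with m(α_i) = c_i for every i, so c is indeed a codeword.


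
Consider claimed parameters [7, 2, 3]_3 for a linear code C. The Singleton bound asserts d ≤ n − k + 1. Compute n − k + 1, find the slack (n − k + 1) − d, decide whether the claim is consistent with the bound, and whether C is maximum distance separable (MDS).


Singleton RHS = n − k + 1 = 6, slack = 3, bound satisfied, not MDS.

Singleton bound: d ≤ n − k + 1.
Here n = 7, k = 2, so n − k + 1 = 6.
Given d = 3, check d ≤ 6: YES.
Slack = (n − k + 1) − d = 3.
The code is NOT MDS (slack = 3 > 0).
Description: the claimed parameters are [7, 2, 3]_3; such a code would be non-MDS.


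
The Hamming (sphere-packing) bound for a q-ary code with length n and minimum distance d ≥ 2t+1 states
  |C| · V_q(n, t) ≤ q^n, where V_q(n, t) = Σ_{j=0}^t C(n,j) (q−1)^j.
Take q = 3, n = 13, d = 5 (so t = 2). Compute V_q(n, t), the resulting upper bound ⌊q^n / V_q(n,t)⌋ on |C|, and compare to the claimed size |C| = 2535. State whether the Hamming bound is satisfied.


V_q(n, t) = 339, q^n = 1594323, Hamming bound = 4703, |C| = 2535 ≤ bound (satisfied).

Step 1: Compute V_q(n, t) = Σ_{j=0}^2 C(n, j) (q−1)^j.
  j = 0: C(13,0)·(2)^0 = 1·1 = 1.
  j = 1: C(13,1)·(2)^1 = 13·2 = 26.
  j = 2: C(13,2)·(2)^2 = 78·4 = 312.
  V_q(n, t) = 1 + 26 + 312 = 339.
Step 2: q^n = 3^13 = 1594323.
Step 3: Hamming bound ⌊q^n / V_q(n,t)⌋ = ⌊1594323/339⌋ = 4703.
Step 4: Compare |C| = 2535 to 4703: satisfied.
The claimed |C| lies below the Hamming bound.


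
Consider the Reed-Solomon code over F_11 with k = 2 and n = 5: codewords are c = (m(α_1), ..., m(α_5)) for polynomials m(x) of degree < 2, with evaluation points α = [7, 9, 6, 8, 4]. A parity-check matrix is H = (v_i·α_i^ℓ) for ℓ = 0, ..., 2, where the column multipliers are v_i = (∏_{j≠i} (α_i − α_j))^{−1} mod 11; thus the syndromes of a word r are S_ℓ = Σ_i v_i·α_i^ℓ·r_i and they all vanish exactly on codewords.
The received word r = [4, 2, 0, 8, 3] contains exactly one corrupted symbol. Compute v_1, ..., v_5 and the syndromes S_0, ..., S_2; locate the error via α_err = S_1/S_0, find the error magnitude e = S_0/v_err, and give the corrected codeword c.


S = (7, 8, 6), error at position 2, error magnitude e = 1, c = [4, 1, 0, 8, 3].

Step 1: column multipliers v_i = (∏_{j≠i}(α_i − α_j))^{−1} mod 11.
  i = 1 (α = 7): (7−9)(7−6)(7−8)(7−4) = (−2)·1·(−1)·3 = 6 ≡ 6, so v_1 = 6^{−1} = 2 (mod 11).
  i = 2 (α = 9): (9−7)(9−6)(9−8)(9−4) = 2·3·1·5 = 30 ≡ 8, so v_2 = 8^{−1} = 7 (mod 11).
  i = 3 (α = 6): (6−7)(6−9)(6−8)(6−4) = (−1)·(−3)·(−2)·2 = −12 ≡ 10, so v_3 = 10^{−1} = 10 (mod 11).
  i = 4 (α = 8): (8−7)(8−9)(8−6)(8−4) = 1·(−1)·2·4 = −8 ≡ 3, so v_4 = 3^{−1} = 4 (mod 11).
  i = 5 (α = 4): (4−7)(4−9)(4−6)(4−8) = (−3)·(−5)·(−2)·(−4) = 120 ≡ 10, so v_5 = 10^{−1} = 10 (mod 11).
  v = [2, 7, 10, 4, 10].
Step 2: syndromes of r = [4, 2, 0, 8, 3] (all sums mod 11).
  S_0 = Σ v_i r_i = 2·4 + 7·2 + 10·0 + 4·8 + 10·3 = 84 ≡ 7.
  S_1 = Σ v_i α_i r_i = 2·7·4 + 7·9·2 + 10·6·0 + 4·8·8 + 10·4·3 = 558 ≡ 8.
  α_i^2 mod 11 = [5, 4, 3, 9, 5].
  S_2 = Σ v_i α_i^2 r_i = 2·5·4 + 7·4·2 + 10·3·0 + 4·9·8 + 10·5·3 = 534 ≡ 6.
  S = (7, 8, 6) ≠ 0, so r is not a codeword (an error is present).
Step 3: locate the error. For a single error e at position i, S_ℓ = v_i·e·α_i^ℓ, so α_err = S_1/S_0.
  S_0^{−1} = 7^{−1} = 8 (mod 11), so α_err = 8·8 = 64 ≡ 9 = α_2. Error position i = 2.
  Consistency check: S_2/S_1 = 6·7 = 42 ≡ 9 = α_err ✓ (single-error assumption holds).
Step 4: error magnitude e = S_0/v_2 = S_0·∏_{j≠2}(α_2 − α_j) = 7·8 = 56 ≡ 1 (mod 11).
Step 5: correct position 2: c_2 = r_2 − e = 2 − 1 ≡ 1 (mod 11). Hence c = [4, 1, 0, 8, 3].
  Check: interpolating c through the α_i gives m(x) = 9 + 4·x (degree < 2) with m(α_i) = c_i for every i, so c is indeed a codeword.


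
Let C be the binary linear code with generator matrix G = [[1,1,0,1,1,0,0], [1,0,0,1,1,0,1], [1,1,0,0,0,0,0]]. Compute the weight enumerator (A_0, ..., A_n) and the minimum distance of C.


Weight distribution: A_0 = 1, A_2 = 4, A_4 = 3. Minimum distance d = 2.

Enumerate all 2^3 = 8 messages m ∈ F_2^3.
For each, compute codeword c = mG in F_2^7, then tally its weight.
  m = 000 → c = 0000000, weight = 0.
  m = 100 → c = 1101100, weight = 4.
  m = 010 → c = 1001101, weight = 4.
  m = 110 → c = 0100001, weight = 2.
  m = 001 → c = 1100000, weight = 2.
  m = 101 → c = 0001100, weight = 2.
  m = 011 → c = 0101101, weight = 4.
  m = 111 → c = 1000001, weight = 2.
Tally weights:
  weight 0: 1 codewords.
  weight 2: 4 codewords.
  weight 4: 3 codewords.
Minimum distance d = smallest w > 0 with A_w > 0 = 2.
Sanity: Σ A_w = 8 = 2^3 = 8 ✓.


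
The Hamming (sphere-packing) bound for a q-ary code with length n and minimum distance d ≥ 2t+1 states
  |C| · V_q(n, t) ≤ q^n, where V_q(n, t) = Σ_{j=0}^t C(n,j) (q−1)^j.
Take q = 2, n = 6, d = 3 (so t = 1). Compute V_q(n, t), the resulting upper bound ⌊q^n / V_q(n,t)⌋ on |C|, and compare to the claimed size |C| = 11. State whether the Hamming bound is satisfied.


V_q(n, t) = 7, q^n = 64, Hamming bound = 9, |C| = 11 > bound (violated).

Step 1: Compute V_q(n, t) = Σ_{j=0}^1 C(n, j) (q−1)^j.
  j = 0: C(6,0)·(1)^0 = 1·1 = 1.
  j = 1: C(6,1)·(1)^1 = 6·1 = 6.
  V_q(n, t) = 1 + 6 = 7.
Step 2: q^n = 2^6 = 64.
Step 3: Hamming bound ⌊q^n / V_q(n,t)⌋ = ⌊64/7⌋ = 9.
Step 4: Compare |C| = 11 to 9: violated.
The claimed |C| lies above the Hamming bound, so no 2-ary code of length 6 with d ≥ 3 can have 11 codewords.


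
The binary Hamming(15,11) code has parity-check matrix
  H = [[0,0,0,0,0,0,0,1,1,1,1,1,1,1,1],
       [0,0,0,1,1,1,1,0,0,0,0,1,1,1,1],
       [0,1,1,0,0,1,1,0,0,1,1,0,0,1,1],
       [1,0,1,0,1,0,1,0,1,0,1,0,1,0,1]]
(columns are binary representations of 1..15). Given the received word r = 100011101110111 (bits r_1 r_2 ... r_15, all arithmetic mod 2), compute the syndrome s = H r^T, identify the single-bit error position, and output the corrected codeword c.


s = (0, 0, 0, 1)^T, error position = 1, corrected codeword c = 000011101110111

Compute s = H r^T mod 2 one row at a time:
  s_1 = 0 + 1 + 1 + 1 + 0 + 1 + 1 + 1 = 6 ≡ 0 (mod 2).
  s_2 = 0 + 1 + 1 + 1 + 0 + 1 + 1 + 1 = 6 ≡ 0 (mod 2).
  s_3 = 0 + 0 + 1 + 1 + 1 + 1 + 1 + 1 = 6 ≡ 0 (mod 2).
  s_4 = 1 + 0 + 1 + 1 + 1 + 1 + 1 + 1 = 7 ≡ 1 (mod 2).
s = (0, 0, 0, 1)^T — this equals column 1 of H (binary 0001), so error is at position 1.
Correct: flip bit 1 of r = 100011101110111 to get c = 000011101110111.


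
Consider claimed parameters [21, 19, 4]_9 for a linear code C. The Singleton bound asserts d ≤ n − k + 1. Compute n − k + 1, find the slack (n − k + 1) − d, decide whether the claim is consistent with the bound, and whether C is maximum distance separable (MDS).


Singleton RHS = n − k + 1 = 3, slack = -1, bound violated (no such code; not MDS).

Singleton bound: d ≤ n − k + 1.
Here n = 21, k = 19, so n − k + 1 = 3.
Given d = 4, check d ≤ 3: NO.
Slack = (n − k + 1) − d = -1.
The slack is negative: d = 4 exceeds n − k + 1 = 3 by 1, so the Singleton bound is violated and no linear [21, 19, 4]_9 code can exist. In particular it is not MDS (MDS requires d = n − k + 1 exactly).
Description: the claimed parameters are [21, 19, 4]_9; such a code would be impossible (violates the Singleton bound).


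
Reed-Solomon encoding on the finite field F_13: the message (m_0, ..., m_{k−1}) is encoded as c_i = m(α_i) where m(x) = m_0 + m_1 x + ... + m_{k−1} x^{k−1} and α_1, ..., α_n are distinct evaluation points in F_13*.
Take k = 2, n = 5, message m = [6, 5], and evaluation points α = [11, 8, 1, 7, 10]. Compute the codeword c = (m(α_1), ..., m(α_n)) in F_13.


c = [9, 7, 11, 2, 4]

Message polynomial: m(x) = 6 + 5·x (mod 13).
For each evaluation point α_i, compute m(α_i) mod 13:
  α_1 = 11: Horner steps 5 → 9, so m(11) = 9.
  α_2 = 8: Horner steps 5 → 7, so m(8) = 7.
  α_3 = 1: Horner steps 5 → 11, so m(1) = 11.
  α_4 = 7: Horner steps 5 → 2, so m(7) = 2.
  α_5 = 10: Horner steps 5 → 4, so m(10) = 4.
Codeword c = [9, 7, 11, 2, 4] ∈ F_13^5.


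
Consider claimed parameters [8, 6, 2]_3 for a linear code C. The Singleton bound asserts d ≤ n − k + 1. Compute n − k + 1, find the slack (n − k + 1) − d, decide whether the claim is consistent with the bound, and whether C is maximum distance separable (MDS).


Singleton RHS = n − k + 1 = 3, slack = 1, bound satisfied, not MDS.

Singleton bound: d ≤ n − k + 1.
Here n = 8, k = 6, so n − k + 1 = 3.
Given d = 2, check d ≤ 3: YES.
Slack = (n − k + 1) − d = 1.
The code is NOT MDS (slack = 1 > 0).
Description: the claimed parameters are [8, 6, 2]_3; such a code would be non-MDS.


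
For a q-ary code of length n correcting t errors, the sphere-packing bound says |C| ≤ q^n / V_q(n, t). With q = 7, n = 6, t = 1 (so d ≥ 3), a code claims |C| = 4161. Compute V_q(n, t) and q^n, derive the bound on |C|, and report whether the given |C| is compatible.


V_q(n, t) = 37, q^n = 117649, Hamming bound = 3179, |C| = 4161 > bound (violated).

Step 1: Compute V_q(n, t) = Σ_{j=0}^1 C(n, j) (q−1)^j.
  j = 0: C(6,0)·(6)^0 = 1·1 = 1.
  j = 1: C(6,1)·(6)^1 = 6·6 = 36.
  V_q(n, t) = 1 + 36 = 37.
Step 2: q^n = 7^6 = 117649.
Step 3: Hamming bound ⌊q^n / V_q(n,t)⌋ = ⌊117649/37⌋ = 3179.
Step 4: Compare |C| = 4161 to 3179: violated.
The claimed |C| lies above the Hamming bound, so no 7-ary code of length 6 with d ≥ 3 can have 4161 codewords.


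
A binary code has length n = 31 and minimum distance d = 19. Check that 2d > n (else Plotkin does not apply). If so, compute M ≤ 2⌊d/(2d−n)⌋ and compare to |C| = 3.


Plotkin bound M ≤ 4; given |C| = 3 ≤ bound (satisfied).

Check applicability: 2d = 38, n = 31.
2d − n = 7 > 0, so Plotkin applies.
Compute d/(2d−n) = 19/7 ≈ 2.7143.
⌊d/(2d−n)⌋ = 2.
Plotkin bound: M ≤ 2·2 = 4.
Given |C| = 3, check: satisfied.
This |C| is below the Plotkin bound.


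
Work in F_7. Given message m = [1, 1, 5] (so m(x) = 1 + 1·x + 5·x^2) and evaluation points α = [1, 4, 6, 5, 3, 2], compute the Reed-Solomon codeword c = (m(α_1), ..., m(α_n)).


c = [0, 1, 5, 5, 0, 2]

Message polynomial: m(x) = 1 + 1·x + 5·x^2 (mod 7).
For each evaluation point α_i, compute m(α_i) mod 7:
  α_1 = 1: Horner steps 5 → 6 → 0, so m(1) = 0.
  α_2 = 4: Horner steps 5 → 0 → 1, so m(4) = 1.
  α_3 = 6: Horner steps 5 → 3 → 5, so m(6) = 5.
  α_4 = 5: Horner steps 5 → 5 → 5, so m(5) = 5.
  α_5 = 3: Horner steps 5 → 2 → 0, so m(3) = 0.
  α_6 = 2: Horner steps 5 → 4 → 2, so m(2) = 2.
Codeword c = [0, 1, 5, 5, 0, 2] ∈ F_7^6.


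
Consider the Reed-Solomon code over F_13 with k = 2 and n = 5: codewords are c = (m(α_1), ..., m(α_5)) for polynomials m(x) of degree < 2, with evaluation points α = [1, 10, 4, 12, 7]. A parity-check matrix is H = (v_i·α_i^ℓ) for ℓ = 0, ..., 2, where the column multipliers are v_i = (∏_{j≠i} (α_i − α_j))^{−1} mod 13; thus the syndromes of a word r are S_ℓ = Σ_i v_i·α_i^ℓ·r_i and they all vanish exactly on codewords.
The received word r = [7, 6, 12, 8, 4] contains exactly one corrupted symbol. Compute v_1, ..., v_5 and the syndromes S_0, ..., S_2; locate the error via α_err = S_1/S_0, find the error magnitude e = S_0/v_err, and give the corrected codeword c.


S = (10, 9, 12), error at position 2, error magnitude e = 10, c = [7, 9, 12, 8, 4].

Step 1: column multipliers v_i = (∏_{j≠i}(α_i − α_j))^{−1} mod 13.
  i = 1 (α = 1): (1−10)(1−4)(1−12)(1−7) = (−9)·(−3)·(−11)·(−6) = 1782 ≡ 1, so v_1 = 1^{−1} = 1 (mod 13).
  i = 2 (α = 10): (10−1)(10−4)(10−12)(10−7) = 9·6·(−2)·3 = −324 ≡ 1, so v_2 = 1^{−1} = 1 (mod 13).
  i = 3 (α = 4): (4−1)(4−10)(4−12)(4−7) = 3·(−6)·(−8)·(−3) = −432 ≡ 10, so v_3 = 10^{−1} = 4 (mod 13).
  i = 4 (α = 12): (12−1)(12−10)(12−4)(12−7) = 11·2·8·5 = 880 ≡ 9, so v_4 = 9^{−1} = 3 (mod 13).
  i = 5 (α = 7): (7−1)(7−10)(7−4)(7−12) = 6·(−3)·3·(−5) = 270 ≡ 10, so v_5 = 10^{−1} = 4 (mod 13).
  v = [1, 1, 4, 3, 4].
Step 2: syndromes of r = [7, 6, 12, 8, 4] (all sums mod 13).
  S_0 = Σ v_i r_i = 1·7 + 1·6 + 4·12 + 3·8 + 4·4 = 101 ≡ 10.
  S_1 = Σ v_i α_i r_i = 1·1·7 + 1·10·6 + 4·4·12 + 3·12·8 + 4·7·4 = 659 ≡ 9.
  α_i^2 mod 13 = [1, 9, 3, 1, 10].
  S_2 = Σ v_i α_i^2 r_i = 1·1·7 + 1·9·6 + 4·3·12 + 3·1·8 + 4·10·4 = 389 ≡ 12.
  S = (10, 9, 12) ≠ 0, so r is not a codeword (an error is present).
Step 3: locate the error. For a single error e at position i, S_ℓ = v_i·e·α_i^ℓ, so α_err = S_1/S_0.
  S_0^{−1} = 10^{−1} = 4 (mod 13), so α_err = 9·4 = 36 ≡ 10 = α_2. Error position i = 2.
  Consistency check: S_2/S_1 = 12·3 = 36 ≡ 10 = α_err ✓ (single-error assumption holds).
Step 4: error magnitude e = S_0/v_2 = S_0·∏_{j≠2}(α_2 − α_j) = 10·1 = 10 ≡ 10 (mod 13).
Step 5: correct position 2: c_2 = r_2 − e = 6 − 10 ≡ 9 (mod 13). Hence c = [7, 9, 12, 8, 4].
  Check: interpolating c through the α_i gives m(x) = 1 + 6·x (degree < 2) with m(α_i) = c_i for every i, so c is indeed a codeword.


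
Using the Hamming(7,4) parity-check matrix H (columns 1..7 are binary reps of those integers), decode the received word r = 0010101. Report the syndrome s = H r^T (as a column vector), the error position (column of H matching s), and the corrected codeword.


s = (0, 0, 1)^T, error position = 1, corrected codeword c = 1010101

Compute s = H r^T mod 2 one row at a time:
  s_1 = 0 + 1 + 0 + 1 = 2 ≡ 0 (mod 2).
  s_2 = 0 + 1 + 0 + 1 = 2 ≡ 0 (mod 2).
  s_3 = 0 + 1 + 1 + 1 = 3 ≡ 1 (mod 2).
s = (0, 0, 1)^T — this equals column 1 of H (binary 001), so error is at position 1.
Correct: flip bit 1 of r = 0010101 to get c = 1010101.


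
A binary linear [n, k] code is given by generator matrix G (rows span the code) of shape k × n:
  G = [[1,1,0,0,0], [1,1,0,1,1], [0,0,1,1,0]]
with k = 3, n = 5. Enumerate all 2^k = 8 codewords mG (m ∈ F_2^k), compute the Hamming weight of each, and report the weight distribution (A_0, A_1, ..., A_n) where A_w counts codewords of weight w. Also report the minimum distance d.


Weight distribution: A_0 = 1, A_2 = 4, A_4 = 3. Minimum distance d = 2.

Enumerate all 2^3 = 8 messages m ∈ F_2^3.
For each, compute codeword c = mG in F_2^5, then tally its weight.
  m = 000 → c = 00000, weight = 0.
  m = 100 → c = 11000, weight = 2.
  m = 010 → c = 11011, weight = 4.
  m = 110 → c = 00011, weight = 2.
  m = 001 → c = 00110, weight = 2.
  m = 101 → c = 11110, weight = 4.
  m = 011 → c = 11101, weight = 4.
  m = 111 → c = 00101, weight = 2.
Tally weights:
  weight 0: 1 codewords.
  weight 2: 4 codewords.
  weight 4: 3 codewords.
Minimum distance d = smallest w > 0 with A_w > 0 = 2.
Sanity: Σ A_w = 8 = 2^3 = 8 ✓.


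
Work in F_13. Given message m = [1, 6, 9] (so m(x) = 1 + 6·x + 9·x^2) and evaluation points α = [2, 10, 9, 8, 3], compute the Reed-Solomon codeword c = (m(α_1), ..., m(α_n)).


c = [10, 12, 4, 1, 9]

Message polynomial: m(x) = 1 + 6·x + 9·x^2 (mod 13).
For each evaluation point α_i, compute m(α_i) mod 13:
  α_1 = 2: Horner steps 9 → 11 → 10, so m(2) = 10.
  α_2 = 10: Horner steps 9 → 5 → 12, so m(10) = 12.
  α_3 = 9: Horner steps 9 → 9 → 4, so m(9) = 4.
  α_4 = 8: Horner steps 9 → 0 → 1, so m(8) = 1.
  α_5 = 3: Horner steps 9 → 7 → 9, so m(3) = 9.
Codeword c = [10, 12, 4, 1, 9] ∈ F_13^5.


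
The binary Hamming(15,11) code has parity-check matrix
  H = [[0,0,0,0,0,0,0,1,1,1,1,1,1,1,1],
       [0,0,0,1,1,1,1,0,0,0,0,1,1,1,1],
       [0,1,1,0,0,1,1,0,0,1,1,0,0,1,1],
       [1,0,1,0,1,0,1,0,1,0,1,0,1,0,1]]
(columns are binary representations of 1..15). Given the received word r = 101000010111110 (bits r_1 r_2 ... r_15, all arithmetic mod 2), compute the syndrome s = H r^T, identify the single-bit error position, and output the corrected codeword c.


s = (0, 1, 0, 0)^T, error position = 4, corrected codeword c = 101100010111110

Compute s = H r^T mod 2 one row at a time:
  s_1 = 1 + 0 + 1 + 1 + 1 + 1 + 1 + 0 = 6 ≡ 0 (mod 2).
  s_2 = 0 + 0 + 0 + 0 + 1 + 1 + 1 + 0 = 3 ≡ 1 (mod 2).
  s_3 = 0 + 1 + 0 + 0 + 1 + 1 + 1 + 0 = 4 ≡ 0 (mod 2).
  s_4 = 1 + 1 + 0 + 0 + 0 + 1 + 1 + 0 = 4 ≡ 0 (mod 2).
s = (0, 1, 0, 0)^T — this equals column 4 of H (binary 0100), so error is at position 4.
Correct: flip bit 4 of r = 101000010111110 to get c = 101100010111110.


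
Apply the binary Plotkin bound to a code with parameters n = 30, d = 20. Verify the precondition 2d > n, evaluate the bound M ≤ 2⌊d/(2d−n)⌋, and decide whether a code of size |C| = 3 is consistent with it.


Plotkin bound M ≤ 4; given |C| = 3 ≤ bound (satisfied).

Check applicability: 2d = 40, n = 30.
2d − n = 10 > 0, so Plotkin applies.
Compute d/(2d−n) = 20/10 ≈ 2.0000.
⌊d/(2d−n)⌋ = 2.
Plotkin bound: M ≤ 2·2 = 4.
Given |C| = 3, check: satisfied.
This |C| is below the Plotkin bound.


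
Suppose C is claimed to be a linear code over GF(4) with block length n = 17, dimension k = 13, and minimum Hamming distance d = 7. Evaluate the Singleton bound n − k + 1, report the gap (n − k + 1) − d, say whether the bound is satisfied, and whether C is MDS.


Singleton RHS = n − k + 1 = 5, slack = -2, bound violated (no such code; not MDS).

Singleton bound: d ≤ n − k + 1.
Here n = 17, k = 13, so n − k + 1 = 5.
Given d = 7, check d ≤ 5: NO.
Slack = (n − k + 1) − d = -2.
The slack is negative: d = 7 exceeds n − k + 1 = 5 by 2, so the Singleton bound is violated and no linear [17, 13, 7]_4 code can exist. In particular it is not MDS (MDS requires d = n − k + 1 exactly).
Description: the claimed parameters are [17, 13, 7]_4; such a code would be impossible (violates the Singleton bound).


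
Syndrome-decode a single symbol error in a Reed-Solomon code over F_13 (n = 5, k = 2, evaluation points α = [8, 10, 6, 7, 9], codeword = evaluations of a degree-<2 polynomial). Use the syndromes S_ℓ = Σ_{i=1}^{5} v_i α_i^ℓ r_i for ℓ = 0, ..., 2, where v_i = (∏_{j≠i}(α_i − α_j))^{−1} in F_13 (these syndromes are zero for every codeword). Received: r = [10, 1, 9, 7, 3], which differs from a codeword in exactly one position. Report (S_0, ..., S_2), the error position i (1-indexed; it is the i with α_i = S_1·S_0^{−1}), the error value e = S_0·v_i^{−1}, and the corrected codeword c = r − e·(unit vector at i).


S = (11, 10, 2), error at position 1, error magnitude e = 5, c = [5, 1, 9, 7, 3].

Step 1: column multipliers v_i = (∏_{j≠i}(α_i − α_j))^{−1} mod 13.
  i = 1 (α = 8): (8−10)(8−6)(8−7)(8−9) = (−2)·2·1·(−1) = 4 ≡ 4, so v_1 = 4^{−1} = 10 (mod 13).
  i = 2 (α = 10): (10−8)(10−6)(10−7)(10−9) = 2·4·3·1 = 24 ≡ 11, so v_2 = 11^{−1} = 6 (mod 13).
  i = 3 (α = 6): (6−8)(6−10)(6−7)(6−9) = (−2)·(−4)·(−1)·(−3) = 24 ≡ 11, so v_3 = 11^{−1} = 6 (mod 13).
  i = 4 (α = 7): (7−8)(7−10)(7−6)(7−9) = (−1)·(−3)·1·(−2) = −6 ≡ 7, so v_4 = 7^{−1} = 2 (mod 13).
  i = 5 (α = 9): (9−8)(9−10)(9−6)(9−7) = 1·(−1)·3·2 = −6 ≡ 7, so v_5 = 7^{−1} = 2 (mod 13).
  v = [10, 6, 6, 2, 2].
Step 2: syndromes of r = [10, 1, 9, 7, 3] (all sums mod 13).
  S_0 = Σ v_i r_i = 10·10 + 6·1 + 6·9 + 2·7 + 2·3 = 180 ≡ 11.
  S_1 = Σ v_i α_i r_i = 10·8·10 + 6·10·1 + 6·6·9 + 2·7·7 + 2·9·3 = 1336 ≡ 10.
  α_i^2 mod 13 = [12, 9, 10, 10, 3].
  S_2 = Σ v_i α_i^2 r_i = 10·12·10 + 6·9·1 + 6·10·9 + 2·10·7 + 2·3·3 = 1952 ≡ 2.
  S = (11, 10, 2) ≠ 0, so r is not a codeword (an error is present).
Step 3: locate the error. For a single error e at position i, S_ℓ = v_i·e·α_i^ℓ, so α_err = S_1/S_0.
  S_0^{−1} = 11^{−1} = 6 (mod 13), so α_err = 10·6 = 60 ≡ 8 = α_1. Error position i = 1.
  Consistency check: S_2/S_1 = 2·4 = 8 ≡ 8 = α_err ✓ (single-error assumption holds).
Step 4: error magnitude e = S_0/v_1 = S_0·∏_{j≠1}(α_1 − α_j) = 11·4 = 44 ≡ 5 (mod 13).
Step 5: correct position 1: c_1 = r_1 − e = 10 − 5 ≡ 5 (mod 13). Hence c = [5, 1, 9, 7, 3].
  Check: interpolating c through the α_i gives m(x) = 8 + 11·x (degree < 2) with m(α_i) = c_i for every i, so c is indeed a codeword.


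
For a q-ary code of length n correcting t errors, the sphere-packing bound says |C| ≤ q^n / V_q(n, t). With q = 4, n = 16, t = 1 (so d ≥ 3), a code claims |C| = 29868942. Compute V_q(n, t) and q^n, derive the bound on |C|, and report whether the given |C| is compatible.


V_q(n, t) = 49, q^n = 4294967296, Hamming bound = 87652393, |C| = 29868942 ≤ bound (satisfied).

Step 1: Compute V_q(n, t) = Σ_{j=0}^1 C(n, j) (q−1)^j.
  j = 0: C(16,0)·(3)^0 = 1·1 = 1.
  j = 1: C(16,1)·(3)^1 = 16·3 = 48.
  V_q(n, t) = 1 + 48 = 49.
Step 2: q^n = 4^16 = 4294967296.
Step 3: Hamming bound ⌊q^n / V_q(n,t)⌋ = ⌊4294967296/49⌋ = 87652393.
Step 4: Compare |C| = 29868942 to 87652393: satisfied.
The claimed |C| lies below the Hamming bound.


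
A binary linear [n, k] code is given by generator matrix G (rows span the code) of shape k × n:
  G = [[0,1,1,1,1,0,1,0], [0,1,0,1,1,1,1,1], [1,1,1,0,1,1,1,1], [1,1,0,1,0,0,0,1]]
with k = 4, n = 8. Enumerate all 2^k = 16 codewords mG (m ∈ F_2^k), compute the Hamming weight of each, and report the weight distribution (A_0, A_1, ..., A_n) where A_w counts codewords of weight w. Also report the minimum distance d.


Weight distribution: A_0 = 1, A_2 = 1, A_3 = 3, A_4 = 5, A_5 = 4, A_6 = 1, A_7 = 1. Minimum distance d = 2.

Enumerate all 2^4 = 16 messages m ∈ F_2^4.
For each, compute codeword c = mG in F_2^8, then tally its weight.
  m = 0000 → c = 00000000, weight = 0.
  m = 1000 → c = 01111010, weight = 5.
  m = 0100 → c = 01011111, weight = 6.
  m = 1100 → c = 00100101, weight = 3.
  m = 0010 → c = 11101111, weight = 7.
  m = 1010 → c = 10010101, weight = 4.
  m = 0110 → c = 10110000, weight = 3.
  m = 1110 → c = 11001010, weight = 4.
  m = 0001 → c = 11010001, weight = 4.
  m = 1001 → c = 10101011, weight = 5.
  m = 0101 → c = 10001110, weight = 4.
  m = 1101 → c = 11110100, weight = 5.
  m = 0011 → c = 00111110, weight = 5.
  m = 1011 → c = 01000100, weight = 2.
  m = 0111 → c = 01100001, weight = 3.
  m = 1111 → c = 00011011, weight = 4.
Tally weights:
  weight 0: 1 codewords.
  weight 2: 1 codewords.
  weight 3: 3 codewords.
  weight 4: 5 codewords.
  weight 5: 4 codewords.
  weight 6: 1 codewords.
  weight 7: 1 codewords.
Minimum distance d = smallest w > 0 with A_w > 0 = 2.
Sanity: Σ A_w = 16 = 2^4 = 16 ✓.


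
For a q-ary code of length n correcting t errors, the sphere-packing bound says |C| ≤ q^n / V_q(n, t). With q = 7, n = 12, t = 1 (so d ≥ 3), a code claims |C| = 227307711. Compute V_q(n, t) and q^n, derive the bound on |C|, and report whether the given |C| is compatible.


V_q(n, t) = 73, q^n = 13841287201, Hamming bound = 189606673, |C| = 227307711 > bound (violated).

Step 1: Compute V_q(n, t) = Σ_{j=0}^1 C(n, j) (q−1)^j.
  j = 0: C(12,0)·(6)^0 = 1·1 = 1.
  j = 1: C(12,1)·(6)^1 = 12·6 = 72.
  V_q(n, t) = 1 + 72 = 73.
Step 2: q^n = 7^12 = 13841287201.
Step 3: Hamming bound ⌊q^n / V_q(n,t)⌋ = ⌊13841287201/73⌋ = 189606673.
Step 4: Compare |C| = 227307711 to 189606673: violated.
The claimed |C| lies above the Hamming bound, so no 7-ary code of length 12 with d ≥ 3 can have 227307711 codewords.


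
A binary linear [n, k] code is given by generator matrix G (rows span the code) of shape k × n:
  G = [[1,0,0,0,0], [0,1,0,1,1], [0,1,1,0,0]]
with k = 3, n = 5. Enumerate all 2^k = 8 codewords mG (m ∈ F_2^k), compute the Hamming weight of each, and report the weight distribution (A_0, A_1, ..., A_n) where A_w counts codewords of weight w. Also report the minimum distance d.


Weight distribution: A_0 = 1, A_1 = 1, A_2 = 1, A_3 = 3, A_4 = 2. Minimum distance d = 1.

Enumerate all 2^3 = 8 messages m ∈ F_2^3.
For each, compute codeword c = mG in F_2^5, then tally its weight.
  m = 000 → c = 00000, weight = 0.
  m = 100 → c = 10000, weight = 1.
  m = 010 → c = 01011, weight = 3.
  m = 110 → c = 11011, weight = 4.
  m = 001 → c = 01100, weight = 2.
  m = 101 → c = 11100, weight = 3.
  m = 011 → c = 00111, weight = 3.
  m = 111 → c = 10111, weight = 4.
Tally weights:
  weight 0: 1 codewords.
  weight 1: 1 codewords.
  weight 2: 1 codewords.
  weight 3: 3 codewords.
  weight 4: 2 codewords.
Minimum distance d = smallest w > 0 with A_w > 0 = 1.
Sanity: Σ A_w = 8 = 2^3 = 8 ✓.


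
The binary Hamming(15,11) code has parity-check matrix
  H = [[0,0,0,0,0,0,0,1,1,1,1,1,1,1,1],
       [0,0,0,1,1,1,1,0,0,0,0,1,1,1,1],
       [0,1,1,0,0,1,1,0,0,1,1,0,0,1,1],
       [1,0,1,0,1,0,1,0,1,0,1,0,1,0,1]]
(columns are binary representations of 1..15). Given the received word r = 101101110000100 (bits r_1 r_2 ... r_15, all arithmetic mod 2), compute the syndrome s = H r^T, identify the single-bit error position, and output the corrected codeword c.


s = (0, 0, 1, 0)^T, error position = 2, corrected codeword c = 111101110000100

Compute s = H r^T mod 2 one row at a time:
  s_1 = 1 + 0 + 0 + 0 + 0 + 1 + 0 + 0 = 2 ≡ 0 (mod 2).
  s_2 = 1 + 0 + 1 + 1 + 0 + 1 + 0 + 0 = 4 ≡ 0 (mod 2).
  s_3 = 0 + 1 + 1 + 1 + 0 + 0 + 0 + 0 = 3 ≡ 1 (mod 2).
  s_4 = 1 + 1 + 0 + 1 + 0 + 0 + 1 + 0 = 4 ≡ 0 (mod 2).
s = (0, 0, 1, 0)^T — this equals column 2 of H (binary 0010), so error is at position 2.
Correct: flip bit 2 of r = 101101110000100 to get c = 111101110000100.


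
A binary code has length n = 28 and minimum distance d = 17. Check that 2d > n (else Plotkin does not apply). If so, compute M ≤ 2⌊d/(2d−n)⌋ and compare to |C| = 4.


Plotkin bound M ≤ 4; given |C| = 4 ≤ bound (satisfied).

Check applicability: 2d = 34, n = 28.
2d − n = 6 > 0, so Plotkin applies.
Compute d/(2d−n) = 17/6 ≈ 2.8333.
⌊d/(2d−n)⌋ = 2.
Plotkin bound: M ≤ 2·2 = 4.
Given |C| = 4, check: satisfied.
This |C| is at the Plotkin bound.


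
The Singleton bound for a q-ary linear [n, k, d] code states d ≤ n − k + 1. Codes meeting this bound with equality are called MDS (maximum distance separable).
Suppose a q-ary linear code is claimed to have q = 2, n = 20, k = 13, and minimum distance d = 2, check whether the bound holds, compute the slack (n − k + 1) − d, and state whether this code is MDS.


Singleton RHS = n − k + 1 = 8, slack = 6, bound satisfied, not MDS.

Singleton bound: d ≤ n − k + 1.
Here n = 20, k = 13, so n − k + 1 = 8.
Given d = 2, check d ≤ 8: YES.
Slack = (n − k + 1) − d = 6.
The code is NOT MDS (slack = 6 > 0).
Description: the claimed parameters are [20, 13, 2]_2; such a code would be non-MDS.


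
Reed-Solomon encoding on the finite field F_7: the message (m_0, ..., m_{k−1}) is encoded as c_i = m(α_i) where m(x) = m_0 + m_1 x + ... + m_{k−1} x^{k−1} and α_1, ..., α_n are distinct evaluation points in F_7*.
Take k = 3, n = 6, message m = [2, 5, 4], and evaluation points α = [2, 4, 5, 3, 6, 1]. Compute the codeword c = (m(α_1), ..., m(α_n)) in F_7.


c = [0, 2, 1, 4, 1, 4]

Message polynomial: m(x) = 2 + 5·x + 4·x^2 (mod 7).
For each evaluation point α_i, compute m(α_i) mod 7:
  α_1 = 2: Horner steps 4 → 6 → 0, so m(2) = 0.
  α_2 = 4: Horner steps 4 → 0 → 2, so m(4) = 2.
  α_3 = 5: Horner steps 4 → 4 → 1, so m(5) = 1.
  α_4 = 3: Horner steps 4 → 3 → 4, so m(3) = 4.
  α_5 = 6: Horner steps 4 → 1 → 1, so m(6) = 1.
  α_6 = 1: Horner steps 4 → 2 → 4, so m(1) = 4.
Codeword c = [0, 2, 1, 4, 1, 4] ∈ F_7^6.


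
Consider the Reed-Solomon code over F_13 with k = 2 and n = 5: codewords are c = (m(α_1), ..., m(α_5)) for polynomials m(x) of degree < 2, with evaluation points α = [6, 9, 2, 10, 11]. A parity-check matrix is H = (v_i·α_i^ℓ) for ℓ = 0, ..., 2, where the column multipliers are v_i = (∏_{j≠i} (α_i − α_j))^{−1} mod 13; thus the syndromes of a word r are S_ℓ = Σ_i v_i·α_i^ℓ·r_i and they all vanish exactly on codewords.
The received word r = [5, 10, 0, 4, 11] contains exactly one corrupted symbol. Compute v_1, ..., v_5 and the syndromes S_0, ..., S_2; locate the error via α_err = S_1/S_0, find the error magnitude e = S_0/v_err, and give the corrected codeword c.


S = (6, 10, 8), error at position 1, error magnitude e = 3, c = [2, 10, 0, 4, 11].

Step 1: column multipliers v_i = (∏_{j≠i}(α_i − α_j))^{−1} mod 13.
  i = 1 (α = 6): (6−9)(6−2)(6−10)(6−11) = (−3)·4·(−4)·(−5) = −240 ≡ 7, so v_1 = 7^{−1} = 2 (mod 13).
  i = 2 (α = 9): (9−6)(9−2)(9−10)(9−11) = 3·7·(−1)·(−2) = 42 ≡ 3, so v_2 = 3^{−1} = 9 (mod 13).
  i = 3 (α = 2): (2−6)(2−9)(2−10)(2−11) = (−4)·(−7)·(−8)·(−9) = 2016 ≡ 1, so v_3 = 1^{−1} = 1 (mod 13).
  i = 4 (α = 10): (10−6)(10−9)(10−2)(10−11) = 4·1·8·(−1) = −32 ≡ 7, so v_4 = 7^{−1} = 2 (mod 13).
  i = 5 (α = 11): (11−6)(11−9)(11−2)(11−10) = 5·2·9·1 = 90 ≡ 12, so v_5 = 12^{−1} = 12 (mod 13).
  v = [2, 9, 1, 2, 12].
Step 2: syndromes of r = [5, 10, 0, 4, 11] (all sums mod 13).
  S_0 = Σ v_i r_i = 2·5 + 9·10 + 1·0 + 2·4 + 12·11 = 240 ≡ 6.
  S_1 = Σ v_i α_i r_i = 2·6·5 + 9·9·10 + 1·2·0 + 2·10·4 + 12·11·11 = 2402 ≡ 10.
  α_i^2 mod 13 = [10, 3, 4, 9, 4].
  S_2 = Σ v_i α_i^2 r_i = 2·10·5 + 9·3·10 + 1·4·0 + 2·9·4 + 12·4·11 = 970 ≡ 8.
  S = (6, 10, 8) ≠ 0, so r is not a codeword (an error is present).
Step 3: locate the error. For a single error e at position i, S_ℓ = v_i·e·α_i^ℓ, so α_err = S_1/S_0.
  S_0^{−1} = 6^{−1} = 11 (mod 13), so α_err = 10·11 = 110 ≡ 6 = α_1. Error position i = 1.
  Consistency check: S_2/S_1 = 8·4 = 32 ≡ 6 = α_err ✓ (single-error assumption holds).
Step 4: error magnitude e = S_0/v_1 = S_0·∏_{j≠1}(α_1 − α_j) = 6·7 = 42 ≡ 3 (mod 13).
Step 5: correct position 1: c_1 = r_1 − e = 5 − 3 ≡ 2 (mod 13). Hence c = [2, 10, 0, 4, 11].
  Check: interpolating c through the α_i gives m(x) = 12 + 7·x (degree < 2) with m(α_i) = c_i for every i, so c is indeed a codeword.
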